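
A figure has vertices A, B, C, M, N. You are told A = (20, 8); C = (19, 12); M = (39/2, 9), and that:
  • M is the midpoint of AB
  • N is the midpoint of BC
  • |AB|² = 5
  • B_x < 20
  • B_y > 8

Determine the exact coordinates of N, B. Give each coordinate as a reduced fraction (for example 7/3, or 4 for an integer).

N = (19, 11)
B = (19, 10)

1. B_x = 19  [B = 2·M−A = 2·(39/2, 9)−(20, 8)]
2. B_y = 10  [B = 2·M−A = 2·(39/2, 9)−(20, 8)]
   so B = (19, 10)
3. N_x = 19  [2·N = B+C = (19, 10)+(19, 12)]
4. N_y = 11  [2·N = B+C = (19, 10)+(19, 12)]
   so N = (19, 11)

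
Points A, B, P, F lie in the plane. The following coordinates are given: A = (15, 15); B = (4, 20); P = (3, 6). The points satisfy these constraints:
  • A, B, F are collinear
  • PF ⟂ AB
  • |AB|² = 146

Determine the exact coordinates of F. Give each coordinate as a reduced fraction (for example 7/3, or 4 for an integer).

F = (1233/146, 2625/146)

1. F_x = 1233/146  [[A, B, F are collinear ⇒ -5x-11y+240=0] ∩ [PF ⟂ AB ⇒ -11x+5y+3=0]]
2. F_y = 2625/146  [[A, B, F are collinear ⇒ -5x-11y+240=0] ∩ [PF ⟂ AB ⇒ -11x+5y+3=0]]
   so F = (1233/146, 2625/146)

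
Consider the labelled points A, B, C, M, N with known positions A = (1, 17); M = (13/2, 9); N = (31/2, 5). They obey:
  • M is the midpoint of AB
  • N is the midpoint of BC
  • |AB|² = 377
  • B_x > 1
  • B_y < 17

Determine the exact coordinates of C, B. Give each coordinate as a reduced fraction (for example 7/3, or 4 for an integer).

1. B_x = 12  [B = 2·M−A = 2·(13/2, 9)−(1, 17)]
2. B_y = 1  [B = 2·M−A = 2·(13/2, 9)−(1, 17)]
   so B = (12, 1)
3. C_x = 19  [C = 2·N−B = 2·(31/2, 5)−(12, 1)]
4. C_y = 9  [C = 2·N−B = 2·(31/2, 5)−(12, 1)]
   so C = (19, 9)

C = (19, 9)
B = (12, 1)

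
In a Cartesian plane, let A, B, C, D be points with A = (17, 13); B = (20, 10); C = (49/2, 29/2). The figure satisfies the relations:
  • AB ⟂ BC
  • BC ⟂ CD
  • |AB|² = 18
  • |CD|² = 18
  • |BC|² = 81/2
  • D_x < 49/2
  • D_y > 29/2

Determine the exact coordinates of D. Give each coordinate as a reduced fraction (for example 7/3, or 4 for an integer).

1. D_x = 43/2  [[BC ⟂ CD ⇒ 9/2x+9/2y-351/2=0] ∩ [|D−(49/2, 29/2)|²=18]]
2. D_y = 35/2  [[BC ⟂ CD ⇒ 9/2x+9/2y-351/2=0] ∩ [|D−(49/2, 29/2)|²=18]]
   so D = (43/2, 35/2)

D = (43/2, 35/2)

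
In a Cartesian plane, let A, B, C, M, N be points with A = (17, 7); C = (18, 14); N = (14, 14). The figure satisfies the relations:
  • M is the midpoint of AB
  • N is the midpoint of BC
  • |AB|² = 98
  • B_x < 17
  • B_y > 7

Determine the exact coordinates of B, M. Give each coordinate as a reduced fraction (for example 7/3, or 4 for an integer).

B = (10, 14)
M = (27/2, 21/2)

1. B_x = 10  [B = 2·N−C = 2·(14, 14)−(18, 14)]
2. B_y = 14  [B = 2·N−C = 2·(14, 14)−(18, 14)]
   so B = (10, 14)
3. M_x = 27/2  [2·M = A+B = (17, 7)+(10, 14)]
4. M_y = 21/2  [2·M = A+B = (17, 7)+(10, 14)]
   so M = (27/2, 21/2)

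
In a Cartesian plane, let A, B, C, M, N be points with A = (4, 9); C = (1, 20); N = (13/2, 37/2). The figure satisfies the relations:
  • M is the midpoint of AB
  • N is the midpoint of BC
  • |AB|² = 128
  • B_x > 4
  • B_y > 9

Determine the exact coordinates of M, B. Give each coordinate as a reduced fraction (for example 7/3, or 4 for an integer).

1. B_x = 12  [B = 2·N−C = 2·(13/2, 37/2)−(1, 20)]
2. B_y = 17  [B = 2·N−C = 2·(13/2, 37/2)−(1, 20)]
   so B = (12, 17)
3. M_x = 8  [2·M = A+B = (4, 9)+(12, 17)]
4. M_y = 13  [2·M = A+B = (4, 9)+(12, 17)]
   so M = (8, 13)

M = (8, 13)
B = (12, 17)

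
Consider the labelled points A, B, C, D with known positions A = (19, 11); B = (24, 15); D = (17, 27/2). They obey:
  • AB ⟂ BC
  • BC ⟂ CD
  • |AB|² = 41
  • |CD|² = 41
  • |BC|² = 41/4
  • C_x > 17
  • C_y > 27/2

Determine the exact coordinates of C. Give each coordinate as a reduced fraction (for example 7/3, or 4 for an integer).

C = (22, 35/2)

1. C_x = 22  [[AB ⟂ BC ⇒ 5x+4y-180=0] ∩ [|C−(17, 27/2)|²=41]]
2. C_y = 35/2  [[AB ⟂ BC ⇒ 5x+4y-180=0] ∩ [|C−(17, 27/2)|²=41]]
   so C = (22, 35/2)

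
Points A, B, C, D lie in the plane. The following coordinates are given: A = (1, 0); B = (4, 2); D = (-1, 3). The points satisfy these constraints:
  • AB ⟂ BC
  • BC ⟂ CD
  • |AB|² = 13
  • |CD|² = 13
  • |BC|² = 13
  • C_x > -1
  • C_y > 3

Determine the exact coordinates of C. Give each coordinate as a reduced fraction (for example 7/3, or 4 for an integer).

C = (2, 5)

1. C_x = 2  [[AB ⟂ BC ⇒ 3x+2y-16=0] ∩ [|C−(-1, 3)|²=13]]
2. C_y = 5  [[AB ⟂ BC ⇒ 3x+2y-16=0] ∩ [|C−(-1, 3)|²=13]]
   so C = (2, 5)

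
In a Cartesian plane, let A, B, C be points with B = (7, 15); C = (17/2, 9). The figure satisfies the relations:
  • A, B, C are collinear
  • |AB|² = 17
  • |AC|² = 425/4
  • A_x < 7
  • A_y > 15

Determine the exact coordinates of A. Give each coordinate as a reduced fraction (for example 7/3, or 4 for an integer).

A = (6, 19)

1. A_x = 6  [[A, B, C are collinear ⇒ 6x+3/2y-129/2=0] ∩ [|A−(7, 15)|²=17]]
2. A_y = 19  [[A, B, C are collinear ⇒ 6x+3/2y-129/2=0] ∩ [|A−(7, 15)|²=17]]
   so A = (6, 19)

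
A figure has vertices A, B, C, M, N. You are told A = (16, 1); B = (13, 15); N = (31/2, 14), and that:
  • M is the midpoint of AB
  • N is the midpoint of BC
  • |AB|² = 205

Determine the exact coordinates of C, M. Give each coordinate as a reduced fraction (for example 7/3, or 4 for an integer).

C = (18, 13)
M = (29/2, 8)

1. M_x = 29/2  [2·M = A+B = (16, 1)+(13, 15)]
2. M_y = 8  [2·M = A+B = (16, 1)+(13, 15)]
   so M = (29/2, 8)
3. C_x = 18  [C = 2·N−B = 2·(31/2, 14)−(13, 15)]
4. C_y = 13  [C = 2·N−B = 2·(31/2, 14)−(13, 15)]
   so C = (18, 13)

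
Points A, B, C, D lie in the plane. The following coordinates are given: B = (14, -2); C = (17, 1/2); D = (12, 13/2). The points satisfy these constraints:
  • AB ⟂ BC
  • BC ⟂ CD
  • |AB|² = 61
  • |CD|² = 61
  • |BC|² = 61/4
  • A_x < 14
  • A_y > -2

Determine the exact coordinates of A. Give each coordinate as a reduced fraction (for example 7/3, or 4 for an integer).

1. A_x = 9  [[AB ⟂ BC ⇒ -3x-5/2y+37=0] ∩ [|A−(14, -2)|²=61]]
2. A_y = 4  [[AB ⟂ BC ⇒ -3x-5/2y+37=0] ∩ [|A−(14, -2)|²=61]]
   so A = (9, 4)

A = (9, 4)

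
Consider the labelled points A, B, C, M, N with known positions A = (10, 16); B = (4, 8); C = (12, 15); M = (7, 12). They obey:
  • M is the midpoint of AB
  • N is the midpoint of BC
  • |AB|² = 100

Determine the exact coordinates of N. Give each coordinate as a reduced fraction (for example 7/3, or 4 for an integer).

N = (8, 23/2)

1. N_x = 8  [2·N = B+C = (4, 8)+(12, 15)]
2. N_y = 23/2  [2·N = B+C = (4, 8)+(12, 15)]
   so N = (8, 23/2)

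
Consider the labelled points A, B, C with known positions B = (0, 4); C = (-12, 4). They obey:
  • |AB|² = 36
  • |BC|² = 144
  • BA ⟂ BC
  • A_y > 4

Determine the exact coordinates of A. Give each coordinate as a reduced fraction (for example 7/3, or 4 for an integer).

1. A_x = 0  [[BA ⟂ BC ⇒ -12x=0] ∩ [|A−(0, 4)|²=36]]
2. A_y = 10  [[BA ⟂ BC ⇒ -12x=0] ∩ [|A−(0, 4)|²=36]]
   so A = (0, 10)

A = (0, 10)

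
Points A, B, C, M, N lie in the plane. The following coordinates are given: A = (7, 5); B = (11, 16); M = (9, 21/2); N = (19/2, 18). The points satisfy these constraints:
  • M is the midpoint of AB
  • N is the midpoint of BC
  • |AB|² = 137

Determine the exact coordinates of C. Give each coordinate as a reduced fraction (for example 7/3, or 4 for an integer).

1. C_x = 8  [C = 2·N−B = 2·(19/2, 18)−(11, 16)]
2. C_y = 20  [C = 2·N−B = 2·(19/2, 18)−(11, 16)]
   so C = (8, 20)

C = (8, 20)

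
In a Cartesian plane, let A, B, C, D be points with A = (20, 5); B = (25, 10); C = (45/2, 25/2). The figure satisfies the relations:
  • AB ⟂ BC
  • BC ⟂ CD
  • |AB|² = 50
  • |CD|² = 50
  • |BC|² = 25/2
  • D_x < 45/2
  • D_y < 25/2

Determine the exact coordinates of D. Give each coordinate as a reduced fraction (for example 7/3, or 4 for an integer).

1. D_x = 35/2  [[BC ⟂ CD ⇒ -5/2x+5/2y+25=0] ∩ [|D−(45/2, 25/2)|²=50]]
2. D_y = 15/2  [[BC ⟂ CD ⇒ -5/2x+5/2y+25=0] ∩ [|D−(45/2, 25/2)|²=50]]
   so D = (35/2, 15/2)

D = (35/2, 15/2)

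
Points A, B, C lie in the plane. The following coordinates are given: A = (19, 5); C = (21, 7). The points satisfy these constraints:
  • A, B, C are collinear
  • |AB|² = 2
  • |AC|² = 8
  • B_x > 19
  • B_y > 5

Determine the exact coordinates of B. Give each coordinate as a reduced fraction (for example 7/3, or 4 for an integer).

B = (20, 6)

1. B_x = 20  [[A, B, C are collinear ⇒ 2x-2y-28=0] ∩ [|B−(19, 5)|²=2]]
2. B_y = 6  [[A, B, C are collinear ⇒ 2x-2y-28=0] ∩ [|B−(19, 5)|²=2]]
   so B = (20, 6)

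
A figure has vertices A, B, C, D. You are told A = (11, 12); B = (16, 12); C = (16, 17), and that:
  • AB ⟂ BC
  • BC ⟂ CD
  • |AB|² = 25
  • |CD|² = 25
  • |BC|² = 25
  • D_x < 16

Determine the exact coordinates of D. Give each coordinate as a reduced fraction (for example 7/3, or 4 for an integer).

D = (11, 17)

1. D_x = 11  [[BC ⟂ CD ⇒ 5y-85=0] ∩ [|D−(16, 17)|²=25]]
2. D_y = 17  [[BC ⟂ CD ⇒ 5y-85=0] ∩ [|D−(16, 17)|²=25]]
   so D = (11, 17)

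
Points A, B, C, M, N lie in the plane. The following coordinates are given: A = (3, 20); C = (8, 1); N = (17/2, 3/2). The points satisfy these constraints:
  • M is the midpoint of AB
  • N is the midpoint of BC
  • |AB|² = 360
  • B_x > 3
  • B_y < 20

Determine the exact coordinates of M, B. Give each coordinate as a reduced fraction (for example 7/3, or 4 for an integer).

M = (6, 11)
B = (9, 2)

1. B_x = 9  [B = 2·N−C = 2·(17/2, 3/2)−(8, 1)]
2. B_y = 2  [B = 2·N−C = 2·(17/2, 3/2)−(8, 1)]
   so B = (9, 2)
3. M_x = 6  [2·M = A+B = (3, 20)+(9, 2)]
4. M_y = 11  [2·M = A+B = (3, 20)+(9, 2)]
   so M = (6, 11)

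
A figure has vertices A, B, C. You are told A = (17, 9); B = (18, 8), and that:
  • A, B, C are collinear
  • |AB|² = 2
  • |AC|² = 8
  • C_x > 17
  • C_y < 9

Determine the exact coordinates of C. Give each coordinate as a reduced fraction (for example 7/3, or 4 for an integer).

1. C_x = 19  [[A, B, C are collinear ⇒ 1x+1y-26=0] ∩ [|C−(17, 9)|²=8]]
2. C_y = 7  [[A, B, C are collinear ⇒ 1x+1y-26=0] ∩ [|C−(17, 9)|²=8]]
   so C = (19, 7)

C = (19, 7)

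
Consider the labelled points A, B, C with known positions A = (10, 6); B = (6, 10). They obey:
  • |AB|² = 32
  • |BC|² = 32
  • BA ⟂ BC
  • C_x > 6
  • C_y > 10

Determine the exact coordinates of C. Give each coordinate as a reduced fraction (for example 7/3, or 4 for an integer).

C = (10, 14)

1. C_x = 10  [[BA ⟂ BC ⇒ 4x-4y+16=0] ∩ [|C−(6, 10)|²=32]]
2. C_y = 14  [[BA ⟂ BC ⇒ 4x-4y+16=0] ∩ [|C−(6, 10)|²=32]]
   so C = (10, 14)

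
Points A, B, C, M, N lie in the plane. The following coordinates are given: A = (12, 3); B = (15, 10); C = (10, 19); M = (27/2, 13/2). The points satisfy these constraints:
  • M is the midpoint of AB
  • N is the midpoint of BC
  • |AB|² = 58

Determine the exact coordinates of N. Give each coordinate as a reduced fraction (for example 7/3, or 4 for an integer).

N = (25/2, 29/2)

1. N_x = 25/2  [2·N = B+C = (15, 10)+(10, 19)]
2. N_y = 29/2  [2·N = B+C = (15, 10)+(10, 19)]
   so N = (25/2, 29/2)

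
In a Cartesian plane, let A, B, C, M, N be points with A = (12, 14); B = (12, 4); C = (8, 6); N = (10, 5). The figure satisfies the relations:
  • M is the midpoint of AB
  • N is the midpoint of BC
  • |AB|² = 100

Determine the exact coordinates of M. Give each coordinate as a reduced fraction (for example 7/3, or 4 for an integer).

1. M_x = 12  [2·M = A+B = (12, 14)+(12, 4)]
2. M_y = 9  [2·M = A+B = (12, 14)+(12, 4)]
   so M = (12, 9)

M = (12, 9)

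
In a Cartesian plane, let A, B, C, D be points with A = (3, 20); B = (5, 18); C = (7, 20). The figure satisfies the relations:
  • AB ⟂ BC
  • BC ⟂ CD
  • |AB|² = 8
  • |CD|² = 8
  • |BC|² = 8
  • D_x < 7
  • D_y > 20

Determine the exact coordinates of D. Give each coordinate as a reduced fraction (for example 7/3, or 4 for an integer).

D = (5, 22)

1. D_x = 5  [[BC ⟂ CD ⇒ 2x+2y-54=0] ∩ [|D−(7, 20)|²=8]]
2. D_y = 22  [[BC ⟂ CD ⇒ 2x+2y-54=0] ∩ [|D−(7, 20)|²=8]]
   so D = (5, 22)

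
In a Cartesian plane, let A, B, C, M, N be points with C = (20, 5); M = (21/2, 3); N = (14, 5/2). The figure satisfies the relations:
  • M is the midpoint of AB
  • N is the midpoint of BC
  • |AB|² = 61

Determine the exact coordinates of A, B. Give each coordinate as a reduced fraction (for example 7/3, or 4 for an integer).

1. B_x = 8  [B = 2·N−C = 2·(14, 5/2)−(20, 5)]
2. B_y = 0  [B = 2·N−C = 2·(14, 5/2)−(20, 5)]
   so B = (8, 0)
3. A_x = 13  [A = 2·M−B = 2·(21/2, 3)−(8, 0)]
4. A_y = 6  [A = 2·M−B = 2·(21/2, 3)−(8, 0)]
   so A = (13, 6)

A = (13, 6)
B = (8, 0)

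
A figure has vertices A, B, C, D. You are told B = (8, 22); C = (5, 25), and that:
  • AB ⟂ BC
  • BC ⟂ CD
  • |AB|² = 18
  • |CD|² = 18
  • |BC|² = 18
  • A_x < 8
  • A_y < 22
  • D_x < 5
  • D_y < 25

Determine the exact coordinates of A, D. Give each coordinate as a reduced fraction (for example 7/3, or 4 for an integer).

A = (5, 19)
D = (2, 22)

1. A_x = 5  [[AB ⟂ BC ⇒ 3x-3y+42=0] ∩ [|A−(8, 22)|²=18]]
2. A_y = 19  [[AB ⟂ BC ⇒ 3x-3y+42=0] ∩ [|A−(8, 22)|²=18]]
   so A = (5, 19)
3. D_x = 2  [[BC ⟂ CD ⇒ -3x+3y-60=0] ∩ [|D−(5, 25)|²=18]]
4. D_y = 22  [[BC ⟂ CD ⇒ -3x+3y-60=0] ∩ [|D−(5, 25)|²=18]]
   so D = (2, 22)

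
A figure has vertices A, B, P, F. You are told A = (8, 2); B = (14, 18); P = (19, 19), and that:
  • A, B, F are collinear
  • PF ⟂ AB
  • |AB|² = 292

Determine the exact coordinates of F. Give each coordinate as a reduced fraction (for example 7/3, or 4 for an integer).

F = (1091/73, 1498/73)

1. F_x = 1091/73  [[A, B, F are collinear ⇒ -16x+6y+116=0] ∩ [PF ⟂ AB ⇒ 6x+16y-418=0]]
2. F_y = 1498/73  [[A, B, F are collinear ⇒ -16x+6y+116=0] ∩ [PF ⟂ AB ⇒ 6x+16y-418=0]]
   so F = (1091/73, 1498/73)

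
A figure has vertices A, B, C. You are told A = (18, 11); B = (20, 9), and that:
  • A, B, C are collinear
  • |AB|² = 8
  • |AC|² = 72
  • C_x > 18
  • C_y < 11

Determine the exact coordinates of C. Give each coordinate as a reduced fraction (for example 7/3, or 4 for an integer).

1. C_x = 24  [[A, B, C are collinear ⇒ 2x+2y-58=0] ∩ [|C−(18, 11)|²=72]]
2. C_y = 5  [[A, B, C are collinear ⇒ 2x+2y-58=0] ∩ [|C−(18, 11)|²=72]]
   so C = (24, 5)

C = (24, 5)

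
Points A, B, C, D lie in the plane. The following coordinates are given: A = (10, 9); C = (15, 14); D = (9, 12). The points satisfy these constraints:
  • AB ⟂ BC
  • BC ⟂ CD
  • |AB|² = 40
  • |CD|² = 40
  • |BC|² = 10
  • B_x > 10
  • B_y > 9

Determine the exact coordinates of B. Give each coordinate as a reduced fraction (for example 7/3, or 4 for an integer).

1. B_x = 16  [[BC ⟂ CD ⇒ 6x+2y-118=0] ∩ [|B−(10, 9)|²=40]]
2. B_y = 11  [[BC ⟂ CD ⇒ 6x+2y-118=0] ∩ [|B−(10, 9)|²=40]]
   so B = (16, 11)

B = (16, 11)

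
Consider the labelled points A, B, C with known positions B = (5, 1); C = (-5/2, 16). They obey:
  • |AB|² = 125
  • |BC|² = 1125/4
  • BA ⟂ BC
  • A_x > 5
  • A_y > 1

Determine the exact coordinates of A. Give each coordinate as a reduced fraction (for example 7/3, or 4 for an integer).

A = (15, 6)

1. A_x = 15  [[BA ⟂ BC ⇒ -15/2x+15y+45/2=0] ∩ [|A−(5, 1)|²=125]]
2. A_y = 6  [[BA ⟂ BC ⇒ -15/2x+15y+45/2=0] ∩ [|A−(5, 1)|²=125]]
   so A = (15, 6)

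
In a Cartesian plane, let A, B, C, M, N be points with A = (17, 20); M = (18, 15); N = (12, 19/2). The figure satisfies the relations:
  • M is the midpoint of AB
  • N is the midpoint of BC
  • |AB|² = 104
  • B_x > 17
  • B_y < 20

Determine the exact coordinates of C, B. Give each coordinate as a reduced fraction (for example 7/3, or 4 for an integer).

C = (5, 9)
B = (19, 10)

1. B_x = 19  [B = 2·M−A = 2·(18, 15)−(17, 20)]
2. B_y = 10  [B = 2·M−A = 2·(18, 15)−(17, 20)]
   so B = (19, 10)
3. C_x = 5  [C = 2·N−B = 2·(12, 19/2)−(19, 10)]
4. C_y = 9  [C = 2·N−B = 2·(12, 19/2)−(19, 10)]
   so C = (5, 9)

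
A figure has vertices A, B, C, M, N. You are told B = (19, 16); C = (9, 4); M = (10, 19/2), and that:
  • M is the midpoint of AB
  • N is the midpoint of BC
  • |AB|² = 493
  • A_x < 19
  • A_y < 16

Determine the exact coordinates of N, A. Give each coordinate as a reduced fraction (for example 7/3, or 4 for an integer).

1. A_x = 1  [A = 2·M−B = 2·(10, 19/2)−(19, 16)]
2. A_y = 3  [A = 2·M−B = 2·(10, 19/2)−(19, 16)]
   so A = (1, 3)
3. N_x = 14  [2·N = B+C = (19, 16)+(9, 4)]
4. N_y = 10  [2·N = B+C = (19, 16)+(9, 4)]
   so N = (14, 10)

N = (14, 10)
A = (1, 3)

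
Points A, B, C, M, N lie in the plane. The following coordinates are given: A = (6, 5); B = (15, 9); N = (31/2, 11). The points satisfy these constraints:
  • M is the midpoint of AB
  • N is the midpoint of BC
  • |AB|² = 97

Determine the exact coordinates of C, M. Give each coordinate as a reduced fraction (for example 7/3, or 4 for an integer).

C = (16, 13)
M = (21/2, 7)

1. M_x = 21/2  [2·M = A+B = (6, 5)+(15, 9)]
2. M_y = 7  [2·M = A+B = (6, 5)+(15, 9)]
   so M = (21/2, 7)
3. C_x = 16  [C = 2·N−B = 2·(31/2, 11)−(15, 9)]
4. C_y = 13  [C = 2·N−B = 2·(31/2, 11)−(15, 9)]
   so C = (16, 13)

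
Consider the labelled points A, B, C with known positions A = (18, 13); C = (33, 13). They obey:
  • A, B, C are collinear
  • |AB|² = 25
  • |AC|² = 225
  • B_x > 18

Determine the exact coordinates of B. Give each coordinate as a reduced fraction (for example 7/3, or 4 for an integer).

1. B_x = 23  [[A, B, C are collinear ⇒ -15y+195=0] ∩ [|B−(18, 13)|²=25]]
2. B_y = 13  [[A, B, C are collinear ⇒ -15y+195=0] ∩ [|B−(18, 13)|²=25]]
   so B = (23, 13)

B = (23, 13)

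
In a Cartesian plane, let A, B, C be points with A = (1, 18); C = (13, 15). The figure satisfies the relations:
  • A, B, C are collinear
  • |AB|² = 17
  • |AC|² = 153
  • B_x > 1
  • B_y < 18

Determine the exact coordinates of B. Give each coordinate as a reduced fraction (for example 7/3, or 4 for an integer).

B = (5, 17)

1. B_x = 5  [[A, B, C are collinear ⇒ -3x-12y+219=0] ∩ [|B−(1, 18)|²=17]]
2. B_y = 17  [[A, B, C are collinear ⇒ -3x-12y+219=0] ∩ [|B−(1, 18)|²=17]]
   so B = (5, 17)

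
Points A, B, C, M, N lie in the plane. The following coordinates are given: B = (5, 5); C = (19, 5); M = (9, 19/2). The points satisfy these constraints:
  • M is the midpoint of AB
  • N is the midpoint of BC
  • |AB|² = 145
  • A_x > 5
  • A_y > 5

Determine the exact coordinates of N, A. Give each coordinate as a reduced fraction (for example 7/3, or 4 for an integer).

N = (12, 5)
A = (13, 14)

1. A_x = 13  [A = 2·M−B = 2·(9, 19/2)−(5, 5)]
2. A_y = 14  [A = 2·M−B = 2·(9, 19/2)−(5, 5)]
   so A = (13, 14)
3. N_x = 12  [2·N = B+C = (5, 5)+(19, 5)]
4. N_y = 5  [2·N = B+C = (5, 5)+(19, 5)]
   so N = (12, 5)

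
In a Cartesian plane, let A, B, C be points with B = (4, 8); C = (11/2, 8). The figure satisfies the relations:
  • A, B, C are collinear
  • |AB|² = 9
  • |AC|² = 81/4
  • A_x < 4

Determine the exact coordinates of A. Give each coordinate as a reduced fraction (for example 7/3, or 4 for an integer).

A = (1, 8)

1. A_x = 1  [[A, B, C are collinear ⇒ 3/2y-12=0] ∩ [|A−(4, 8)|²=9]]
2. A_y = 8  [[A, B, C are collinear ⇒ 3/2y-12=0] ∩ [|A−(4, 8)|²=9]]
   so A = (1, 8)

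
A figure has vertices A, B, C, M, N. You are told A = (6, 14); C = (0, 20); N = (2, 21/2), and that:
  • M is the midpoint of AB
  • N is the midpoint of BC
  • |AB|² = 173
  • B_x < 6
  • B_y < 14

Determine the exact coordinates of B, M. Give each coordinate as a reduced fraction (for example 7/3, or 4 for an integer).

1. B_x = 4  [B = 2·N−C = 2·(2, 21/2)−(0, 20)]
2. B_y = 1  [B = 2·N−C = 2·(2, 21/2)−(0, 20)]
   so B = (4, 1)
3. M_x = 5  [2·M = A+B = (6, 14)+(4, 1)]
4. M_y = 15/2  [2·M = A+B = (6, 14)+(4, 1)]
   so M = (5, 15/2)

B = (4, 1)
M = (5, 15/2)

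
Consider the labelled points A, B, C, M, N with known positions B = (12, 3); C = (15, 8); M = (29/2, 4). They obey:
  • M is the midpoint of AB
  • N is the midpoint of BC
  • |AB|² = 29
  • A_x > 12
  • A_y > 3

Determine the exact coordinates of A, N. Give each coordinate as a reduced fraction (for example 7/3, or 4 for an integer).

1. A_x = 17  [A = 2·M−B = 2·(29/2, 4)−(12, 3)]
2. A_y = 5  [A = 2·M−B = 2·(29/2, 4)−(12, 3)]
   so A = (17, 5)
3. N_x = 27/2  [2·N = B+C = (12, 3)+(15, 8)]
4. N_y = 11/2  [2·N = B+C = (12, 3)+(15, 8)]
   so N = (27/2, 11/2)

A = (17, 5)
N = (27/2, 11/2)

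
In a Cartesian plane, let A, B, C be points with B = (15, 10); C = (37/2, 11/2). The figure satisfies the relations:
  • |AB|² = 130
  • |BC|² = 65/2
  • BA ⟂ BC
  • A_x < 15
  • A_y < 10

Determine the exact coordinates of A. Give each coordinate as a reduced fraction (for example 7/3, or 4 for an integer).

1. A_x = 6  [[BA ⟂ BC ⇒ 7/2x-9/2y-15/2=0] ∩ [|A−(15, 10)|²=130]]
2. A_y = 3  [[BA ⟂ BC ⇒ 7/2x-9/2y-15/2=0] ∩ [|A−(15, 10)|²=130]]
   so A = (6, 3)

A = (6, 3)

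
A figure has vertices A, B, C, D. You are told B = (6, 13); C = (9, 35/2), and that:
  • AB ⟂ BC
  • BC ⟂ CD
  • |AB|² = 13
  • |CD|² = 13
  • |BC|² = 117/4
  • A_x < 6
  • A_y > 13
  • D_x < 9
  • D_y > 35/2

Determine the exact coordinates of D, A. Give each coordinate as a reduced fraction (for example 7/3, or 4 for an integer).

D = (6, 39/2)
A = (3, 15)

1. D_x = 6  [[BC ⟂ CD ⇒ 3x+9/2y-423/4=0] ∩ [|D−(9, 35/2)|²=13]]
2. D_y = 39/2  [[BC ⟂ CD ⇒ 3x+9/2y-423/4=0] ∩ [|D−(9, 35/2)|²=13]]
   so D = (6, 39/2)
3. A_x = 3  [[AB ⟂ BC ⇒ -3x-9/2y+153/2=0] ∩ [|A−(6, 13)|²=13]]
4. A_y = 15  [[AB ⟂ BC ⇒ -3x-9/2y+153/2=0] ∩ [|A−(6, 13)|²=13]]
   so A = (3, 15)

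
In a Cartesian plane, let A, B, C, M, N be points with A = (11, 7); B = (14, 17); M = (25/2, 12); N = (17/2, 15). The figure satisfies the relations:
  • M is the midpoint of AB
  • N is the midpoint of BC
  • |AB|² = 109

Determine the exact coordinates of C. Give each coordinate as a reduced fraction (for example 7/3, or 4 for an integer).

C = (3, 13)

1. C_x = 3  [C = 2·N−B = 2·(17/2, 15)−(14, 17)]
2. C_y = 13  [C = 2·N−B = 2·(17/2, 15)−(14, 17)]
   so C = (3, 13)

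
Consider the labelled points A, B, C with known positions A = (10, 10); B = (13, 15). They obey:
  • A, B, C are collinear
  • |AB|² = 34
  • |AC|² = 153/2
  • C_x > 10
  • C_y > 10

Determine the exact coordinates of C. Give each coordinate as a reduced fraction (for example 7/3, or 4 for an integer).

C = (29/2, 35/2)

1. C_x = 29/2  [[A, B, C are collinear ⇒ -5x+3y+20=0] ∩ [|C−(10, 10)|²=153/2]]
2. C_y = 35/2  [[A, B, C are collinear ⇒ -5x+3y+20=0] ∩ [|C−(10, 10)|²=153/2]]
   so C = (29/2, 35/2)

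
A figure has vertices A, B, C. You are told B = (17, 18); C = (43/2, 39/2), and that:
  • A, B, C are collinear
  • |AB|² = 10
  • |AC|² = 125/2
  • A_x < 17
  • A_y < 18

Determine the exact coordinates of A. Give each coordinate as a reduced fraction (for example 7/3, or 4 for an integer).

A = (14, 17)

1. A_x = 14  [[A, B, C are collinear ⇒ -3/2x+9/2y-111/2=0] ∩ [|A−(17, 18)|²=10]]
2. A_y = 17  [[A, B, C are collinear ⇒ -3/2x+9/2y-111/2=0] ∩ [|A−(17, 18)|²=10]]
   so A = (14, 17)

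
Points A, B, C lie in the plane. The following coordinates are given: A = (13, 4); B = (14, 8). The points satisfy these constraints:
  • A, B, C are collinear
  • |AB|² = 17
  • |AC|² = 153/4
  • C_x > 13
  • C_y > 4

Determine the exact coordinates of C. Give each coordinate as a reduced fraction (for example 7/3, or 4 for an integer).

1. C_x = 29/2  [[A, B, C are collinear ⇒ -4x+1y+48=0] ∩ [|C−(13, 4)|²=153/4]]
2. C_y = 10  [[A, B, C are collinear ⇒ -4x+1y+48=0] ∩ [|C−(13, 4)|²=153/4]]
   so C = (29/2, 10)

C = (29/2, 10)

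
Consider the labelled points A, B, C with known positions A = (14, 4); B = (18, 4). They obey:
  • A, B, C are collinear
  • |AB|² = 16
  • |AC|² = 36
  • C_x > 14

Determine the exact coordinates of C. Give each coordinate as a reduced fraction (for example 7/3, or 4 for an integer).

C = (20, 4)

1. C_x = 20  [[A, B, C are collinear ⇒ 4y-16=0] ∩ [|C−(14, 4)|²=36]]
2. C_y = 4  [[A, B, C are collinear ⇒ 4y-16=0] ∩ [|C−(14, 4)|²=36]]
   so C = (20, 4)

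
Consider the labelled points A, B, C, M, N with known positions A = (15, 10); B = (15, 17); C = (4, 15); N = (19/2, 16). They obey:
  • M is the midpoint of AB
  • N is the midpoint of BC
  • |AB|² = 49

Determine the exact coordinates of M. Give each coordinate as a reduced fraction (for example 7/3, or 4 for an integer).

M = (15, 27/2)

1. M_x = 15  [2·M = A+B = (15, 10)+(15, 17)]
2. M_y = 27/2  [2·M = A+B = (15, 10)+(15, 17)]
   so M = (15, 27/2)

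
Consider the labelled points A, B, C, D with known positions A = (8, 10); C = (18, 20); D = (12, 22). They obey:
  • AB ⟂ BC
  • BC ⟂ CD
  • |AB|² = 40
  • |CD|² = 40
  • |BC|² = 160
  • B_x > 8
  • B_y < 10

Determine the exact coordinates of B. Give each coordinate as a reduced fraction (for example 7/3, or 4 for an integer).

B = (14, 8)

1. B_x = 14  [[BC ⟂ CD ⇒ 6x-2y-68=0] ∩ [|B−(8, 10)|²=40]]
2. B_y = 8  [[BC ⟂ CD ⇒ 6x-2y-68=0] ∩ [|B−(8, 10)|²=40]]
   so B = (14, 8)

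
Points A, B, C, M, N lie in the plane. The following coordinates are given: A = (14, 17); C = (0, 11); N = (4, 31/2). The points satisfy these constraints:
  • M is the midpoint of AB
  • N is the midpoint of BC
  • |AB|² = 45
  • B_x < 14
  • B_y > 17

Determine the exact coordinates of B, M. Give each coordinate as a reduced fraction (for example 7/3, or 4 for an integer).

1. B_x = 8  [B = 2·N−C = 2·(4, 31/2)−(0, 11)]
2. B_y = 20  [B = 2·N−C = 2·(4, 31/2)−(0, 11)]
   so B = (8, 20)
3. M_x = 11  [2·M = A+B = (14, 17)+(8, 20)]
4. M_y = 37/2  [2·M = A+B = (14, 17)+(8, 20)]
   so M = (11, 37/2)

B = (8, 20)
M = (11, 37/2)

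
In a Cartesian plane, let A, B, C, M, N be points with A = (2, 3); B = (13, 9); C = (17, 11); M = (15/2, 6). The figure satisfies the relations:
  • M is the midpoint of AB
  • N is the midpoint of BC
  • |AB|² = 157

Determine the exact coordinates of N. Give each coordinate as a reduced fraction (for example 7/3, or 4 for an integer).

N = (15, 10)

1. N_x = 15  [2·N = B+C = (13, 9)+(17, 11)]
2. N_y = 10  [2·N = B+C = (13, 9)+(17, 11)]
   so N = (15, 10)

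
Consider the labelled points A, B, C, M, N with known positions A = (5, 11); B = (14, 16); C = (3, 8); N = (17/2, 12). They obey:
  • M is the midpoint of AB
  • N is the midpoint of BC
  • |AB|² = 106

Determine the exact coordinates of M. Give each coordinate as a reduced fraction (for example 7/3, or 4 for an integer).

1. M_x = 19/2  [2·M = A+B = (5, 11)+(14, 16)]
2. M_y = 27/2  [2·M = A+B = (5, 11)+(14, 16)]
   so M = (19/2, 27/2)

M = (19/2, 27/2)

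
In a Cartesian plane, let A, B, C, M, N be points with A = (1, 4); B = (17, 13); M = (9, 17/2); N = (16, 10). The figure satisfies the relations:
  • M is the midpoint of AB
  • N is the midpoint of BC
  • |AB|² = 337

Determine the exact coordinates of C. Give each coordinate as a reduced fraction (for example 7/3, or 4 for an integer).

C = (15, 7)

1. C_x = 15  [C = 2·N−B = 2·(16, 10)−(17, 13)]
2. C_y = 7  [C = 2·N−B = 2·(16, 10)−(17, 13)]
   so C = (15, 7)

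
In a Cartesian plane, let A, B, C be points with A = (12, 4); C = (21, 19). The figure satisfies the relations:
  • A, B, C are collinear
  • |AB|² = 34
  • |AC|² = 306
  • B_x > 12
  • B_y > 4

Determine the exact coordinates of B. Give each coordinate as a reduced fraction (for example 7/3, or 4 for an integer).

1. B_x = 15  [[A, B, C are collinear ⇒ 15x-9y-144=0] ∩ [|B−(12, 4)|²=34]]
2. B_y = 9  [[A, B, C are collinear ⇒ 15x-9y-144=0] ∩ [|B−(12, 4)|²=34]]
   so B = (15, 9)

B = (15, 9)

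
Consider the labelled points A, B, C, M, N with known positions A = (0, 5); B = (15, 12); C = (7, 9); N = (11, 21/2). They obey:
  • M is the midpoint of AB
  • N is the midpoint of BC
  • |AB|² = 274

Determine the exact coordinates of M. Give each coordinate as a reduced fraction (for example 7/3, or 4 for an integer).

1. M_x = 15/2  [2·M = A+B = (0, 5)+(15, 12)]
2. M_y = 17/2  [2·M = A+B = (0, 5)+(15, 12)]
   so M = (15/2, 17/2)

M = (15/2, 17/2)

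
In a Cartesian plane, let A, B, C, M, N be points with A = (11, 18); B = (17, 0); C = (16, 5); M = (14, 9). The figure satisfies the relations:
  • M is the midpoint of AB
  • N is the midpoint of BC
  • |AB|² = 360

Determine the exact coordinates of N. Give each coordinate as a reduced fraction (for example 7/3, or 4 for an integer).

1. N_x = 33/2  [2·N = B+C = (17, 0)+(16, 5)]
2. N_y = 5/2  [2·N = B+C = (17, 0)+(16, 5)]
   so N = (33/2, 5/2)

N = (33/2, 5/2)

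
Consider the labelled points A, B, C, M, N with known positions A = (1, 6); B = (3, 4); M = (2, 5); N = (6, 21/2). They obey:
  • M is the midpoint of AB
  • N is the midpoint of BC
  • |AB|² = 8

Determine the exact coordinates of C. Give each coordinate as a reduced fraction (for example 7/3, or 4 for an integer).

C = (9, 17)

1. C_x = 9  [C = 2·N−B = 2·(6, 21/2)−(3, 4)]
2. C_y = 17  [C = 2·N−B = 2·(6, 21/2)−(3, 4)]
   so C = (9, 17)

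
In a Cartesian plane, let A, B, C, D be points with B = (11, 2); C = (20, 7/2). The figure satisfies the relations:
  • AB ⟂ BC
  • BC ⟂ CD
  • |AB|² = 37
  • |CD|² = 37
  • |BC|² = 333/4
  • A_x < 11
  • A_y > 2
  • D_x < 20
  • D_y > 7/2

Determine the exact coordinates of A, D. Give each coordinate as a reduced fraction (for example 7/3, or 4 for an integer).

A = (10, 8)
D = (19, 19/2)

1. A_x = 10  [[AB ⟂ BC ⇒ -9x-3/2y+102=0] ∩ [|A−(11, 2)|²=37]]
2. A_y = 8  [[AB ⟂ BC ⇒ -9x-3/2y+102=0] ∩ [|A−(11, 2)|²=37]]
   so A = (10, 8)
3. D_x = 19  [[BC ⟂ CD ⇒ 9x+3/2y-741/4=0] ∩ [|D−(20, 7/2)|²=37]]
4. D_y = 19/2  [[BC ⟂ CD ⇒ 9x+3/2y-741/4=0] ∩ [|D−(20, 7/2)|²=37]]
   so D = (19, 19/2)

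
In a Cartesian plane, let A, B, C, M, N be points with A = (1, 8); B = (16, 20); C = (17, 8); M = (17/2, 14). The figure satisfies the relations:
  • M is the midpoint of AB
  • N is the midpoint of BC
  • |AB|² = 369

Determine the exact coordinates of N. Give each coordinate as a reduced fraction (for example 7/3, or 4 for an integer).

1. N_x = 33/2  [2·N = B+C = (16, 20)+(17, 8)]
2. N_y = 14  [2·N = B+C = (16, 20)+(17, 8)]
   so N = (33/2, 14)

N = (33/2, 14)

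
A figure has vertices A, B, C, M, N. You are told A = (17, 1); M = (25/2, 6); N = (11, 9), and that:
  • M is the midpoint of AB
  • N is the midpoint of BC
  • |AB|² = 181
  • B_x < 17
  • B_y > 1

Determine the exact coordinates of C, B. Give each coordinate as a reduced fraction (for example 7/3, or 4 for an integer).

C = (14, 7)
B = (8, 11)

1. B_x = 8  [B = 2·M−A = 2·(25/2, 6)−(17, 1)]
2. B_y = 11  [B = 2·M−A = 2·(25/2, 6)−(17, 1)]
   so B = (8, 11)
3. C_x = 14  [C = 2·N−B = 2·(11, 9)−(8, 11)]
4. C_y = 7  [C = 2·N−B = 2·(11, 9)−(8, 11)]
   so C = (14, 7)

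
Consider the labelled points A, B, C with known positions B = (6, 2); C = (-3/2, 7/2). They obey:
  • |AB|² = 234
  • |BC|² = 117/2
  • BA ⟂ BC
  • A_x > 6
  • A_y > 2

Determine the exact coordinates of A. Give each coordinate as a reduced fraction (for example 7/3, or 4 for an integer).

1. A_x = 9  [[BA ⟂ BC ⇒ -15/2x+3/2y+42=0] ∩ [|A−(6, 2)|²=234]]
2. A_y = 17  [[BA ⟂ BC ⇒ -15/2x+3/2y+42=0] ∩ [|A−(6, 2)|²=234]]
   so A = (9, 17)

A = (9, 17)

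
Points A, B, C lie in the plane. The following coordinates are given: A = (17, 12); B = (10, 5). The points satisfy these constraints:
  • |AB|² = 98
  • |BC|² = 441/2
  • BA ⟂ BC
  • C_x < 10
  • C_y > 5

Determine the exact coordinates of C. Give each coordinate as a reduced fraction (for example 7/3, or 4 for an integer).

1. C_x = -1/2  [[BA ⟂ BC ⇒ 7x+7y-105=0] ∩ [|C−(10, 5)|²=441/2]]
2. C_y = 31/2  [[BA ⟂ BC ⇒ 7x+7y-105=0] ∩ [|C−(10, 5)|²=441/2]]
   so C = (-1/2, 31/2)

C = (-1/2, 31/2)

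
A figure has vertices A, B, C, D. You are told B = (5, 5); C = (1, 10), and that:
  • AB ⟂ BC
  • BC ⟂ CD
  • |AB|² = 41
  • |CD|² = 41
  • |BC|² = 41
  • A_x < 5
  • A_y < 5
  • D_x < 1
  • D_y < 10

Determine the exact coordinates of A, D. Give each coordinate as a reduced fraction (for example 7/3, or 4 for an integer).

A = (0, 1)
D = (-4, 6)

1. A_x = 0  [[AB ⟂ BC ⇒ 4x-5y+5=0] ∩ [|A−(5, 5)|²=41]]
2. A_y = 1  [[AB ⟂ BC ⇒ 4x-5y+5=0] ∩ [|A−(5, 5)|²=41]]
   so A = (0, 1)
3. D_x = -4  [[BC ⟂ CD ⇒ -4x+5y-46=0] ∩ [|D−(1, 10)|²=41]]
4. D_y = 6  [[BC ⟂ CD ⇒ -4x+5y-46=0] ∩ [|D−(1, 10)|²=41]]
   so D = (-4, 6)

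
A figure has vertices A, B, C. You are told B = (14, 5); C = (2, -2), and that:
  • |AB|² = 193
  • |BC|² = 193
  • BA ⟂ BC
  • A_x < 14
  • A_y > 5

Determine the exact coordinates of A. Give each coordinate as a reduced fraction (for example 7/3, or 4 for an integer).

A = (7, 17)

1. A_x = 7  [[BA ⟂ BC ⇒ -12x-7y+203=0] ∩ [|A−(14, 5)|²=193]]
2. A_y = 17  [[BA ⟂ BC ⇒ -12x-7y+203=0] ∩ [|A−(14, 5)|²=193]]
   so A = (7, 17)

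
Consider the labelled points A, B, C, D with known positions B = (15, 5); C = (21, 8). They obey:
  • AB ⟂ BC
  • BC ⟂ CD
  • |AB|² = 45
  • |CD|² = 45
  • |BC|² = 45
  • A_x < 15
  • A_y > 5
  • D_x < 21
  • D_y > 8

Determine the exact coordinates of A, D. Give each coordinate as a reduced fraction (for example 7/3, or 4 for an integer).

A = (12, 11)
D = (18, 14)

1. A_x = 12  [[AB ⟂ BC ⇒ -6x-3y+105=0] ∩ [|A−(15, 5)|²=45]]
2. A_y = 11  [[AB ⟂ BC ⇒ -6x-3y+105=0] ∩ [|A−(15, 5)|²=45]]
   so A = (12, 11)
3. D_x = 18  [[BC ⟂ CD ⇒ 6x+3y-150=0] ∩ [|D−(21, 8)|²=45]]
4. D_y = 14  [[BC ⟂ CD ⇒ 6x+3y-150=0] ∩ [|D−(21, 8)|²=45]]
   so D = (18, 14)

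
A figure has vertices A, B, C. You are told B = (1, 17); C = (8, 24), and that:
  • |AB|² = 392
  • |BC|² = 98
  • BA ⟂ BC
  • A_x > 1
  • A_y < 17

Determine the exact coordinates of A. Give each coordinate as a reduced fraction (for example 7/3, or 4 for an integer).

A = (15, 3)

1. A_x = 15  [[BA ⟂ BC ⇒ 7x+7y-126=0] ∩ [|A−(1, 17)|²=392]]
2. A_y = 3  [[BA ⟂ BC ⇒ 7x+7y-126=0] ∩ [|A−(1, 17)|²=392]]
   so A = (15, 3)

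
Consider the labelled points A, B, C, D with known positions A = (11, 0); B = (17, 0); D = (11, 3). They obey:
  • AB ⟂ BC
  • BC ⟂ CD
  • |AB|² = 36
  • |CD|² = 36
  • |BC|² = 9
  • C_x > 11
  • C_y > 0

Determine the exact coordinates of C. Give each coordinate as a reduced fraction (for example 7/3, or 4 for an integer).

1. C_x = 17  [[AB ⟂ BC ⇒ 6x-102=0] ∩ [|C−(11, 3)|²=36]]
2. C_y = 3  [[AB ⟂ BC ⇒ 6x-102=0] ∩ [|C−(11, 3)|²=36]]
   so C = (17, 3)

C = (17, 3)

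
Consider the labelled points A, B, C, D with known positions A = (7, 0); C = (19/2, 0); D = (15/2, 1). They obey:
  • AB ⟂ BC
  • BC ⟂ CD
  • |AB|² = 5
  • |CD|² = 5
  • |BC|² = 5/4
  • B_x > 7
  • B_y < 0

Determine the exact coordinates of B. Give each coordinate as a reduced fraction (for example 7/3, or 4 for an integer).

B = (9, -1)

1. B_x = 9  [[BC ⟂ CD ⇒ 2x-1y-19=0] ∩ [|B−(7, 0)|²=5]]
2. B_y = -1  [[BC ⟂ CD ⇒ 2x-1y-19=0] ∩ [|B−(7, 0)|²=5]]
   so B = (9, -1)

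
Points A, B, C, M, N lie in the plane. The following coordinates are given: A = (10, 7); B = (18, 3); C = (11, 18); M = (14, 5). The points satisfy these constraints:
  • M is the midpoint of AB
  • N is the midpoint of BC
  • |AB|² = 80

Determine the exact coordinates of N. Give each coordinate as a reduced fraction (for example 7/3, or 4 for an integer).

1. N_x = 29/2  [2·N = B+C = (18, 3)+(11, 18)]
2. N_y = 21/2  [2·N = B+C = (18, 3)+(11, 18)]
   so N = (29/2, 21/2)

N = (29/2, 21/2)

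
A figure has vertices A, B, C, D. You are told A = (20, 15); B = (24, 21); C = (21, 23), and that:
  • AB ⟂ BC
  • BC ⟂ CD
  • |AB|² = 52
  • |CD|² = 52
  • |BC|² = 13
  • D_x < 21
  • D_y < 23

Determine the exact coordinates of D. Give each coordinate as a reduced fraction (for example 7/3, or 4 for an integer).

D = (17, 17)

1. D_x = 17  [[BC ⟂ CD ⇒ -3x+2y+17=0] ∩ [|D−(21, 23)|²=52]]
2. D_y = 17  [[BC ⟂ CD ⇒ -3x+2y+17=0] ∩ [|D−(21, 23)|²=52]]
   so D = (17, 17)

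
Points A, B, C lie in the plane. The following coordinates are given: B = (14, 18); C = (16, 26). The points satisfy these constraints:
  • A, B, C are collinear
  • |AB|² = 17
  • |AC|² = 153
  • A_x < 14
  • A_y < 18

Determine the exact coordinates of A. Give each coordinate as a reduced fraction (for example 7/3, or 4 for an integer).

1. A_x = 13  [[A, B, C are collinear ⇒ -8x+2y+76=0] ∩ [|A−(14, 18)|²=17]]
2. A_y = 14  [[A, B, C are collinear ⇒ -8x+2y+76=0] ∩ [|A−(14, 18)|²=17]]
   so A = (13, 14)

A = (13, 14)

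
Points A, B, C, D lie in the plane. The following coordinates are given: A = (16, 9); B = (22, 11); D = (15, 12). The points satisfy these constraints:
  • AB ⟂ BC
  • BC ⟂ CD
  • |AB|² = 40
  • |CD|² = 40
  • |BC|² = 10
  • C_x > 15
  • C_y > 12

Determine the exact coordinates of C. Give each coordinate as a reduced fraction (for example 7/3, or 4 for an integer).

1. C_x = 21  [[AB ⟂ BC ⇒ 6x+2y-154=0] ∩ [|C−(15, 12)|²=40]]
2. C_y = 14  [[AB ⟂ BC ⇒ 6x+2y-154=0] ∩ [|C−(15, 12)|²=40]]
   so C = (21, 14)

C = (21, 14)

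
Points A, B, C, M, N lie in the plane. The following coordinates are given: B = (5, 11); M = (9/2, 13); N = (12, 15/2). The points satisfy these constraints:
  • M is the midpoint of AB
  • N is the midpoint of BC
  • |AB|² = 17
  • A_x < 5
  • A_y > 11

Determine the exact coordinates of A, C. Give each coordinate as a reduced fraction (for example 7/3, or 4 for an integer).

A = (4, 15)
C = (19, 4)

1. A_x = 4  [A = 2·M−B = 2·(9/2, 13)−(5, 11)]
2. A_y = 15  [A = 2·M−B = 2·(9/2, 13)−(5, 11)]
   so A = (4, 15)
3. C_x = 19  [C = 2·N−B = 2·(12, 15/2)−(5, 11)]
4. C_y = 4  [C = 2·N−B = 2·(12, 15/2)−(5, 11)]
   so C = (19, 4)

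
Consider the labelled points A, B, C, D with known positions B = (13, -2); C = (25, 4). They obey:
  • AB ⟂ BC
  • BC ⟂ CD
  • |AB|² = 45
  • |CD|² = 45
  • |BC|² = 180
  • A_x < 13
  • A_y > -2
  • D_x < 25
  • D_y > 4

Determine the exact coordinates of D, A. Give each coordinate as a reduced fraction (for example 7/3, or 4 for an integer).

1. D_x = 22  [[BC ⟂ CD ⇒ 12x+6y-324=0] ∩ [|D−(25, 4)|²=45]]
2. D_y = 10  [[BC ⟂ CD ⇒ 12x+6y-324=0] ∩ [|D−(25, 4)|²=45]]
   so D = (22, 10)
3. A_x = 10  [[AB ⟂ BC ⇒ -12x-6y+144=0] ∩ [|A−(13, -2)|²=45]]
4. A_y = 4  [[AB ⟂ BC ⇒ -12x-6y+144=0] ∩ [|A−(13, -2)|²=45]]
   so A = (10, 4)

D = (22, 10)
A = (10, 4)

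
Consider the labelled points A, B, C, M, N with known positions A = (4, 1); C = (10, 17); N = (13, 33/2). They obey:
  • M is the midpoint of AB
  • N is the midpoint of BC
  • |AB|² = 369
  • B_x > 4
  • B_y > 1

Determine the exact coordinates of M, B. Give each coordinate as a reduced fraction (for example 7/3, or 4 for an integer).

1. B_x = 16  [B = 2·N−C = 2·(13, 33/2)−(10, 17)]
2. B_y = 16  [B = 2·N−C = 2·(13, 33/2)−(10, 17)]
   so B = (16, 16)
3. M_x = 10  [2·M = A+B = (4, 1)+(16, 16)]
4. M_y = 17/2  [2·M = A+B = (4, 1)+(16, 16)]
   so M = (10, 17/2)

M = (10, 17/2)
B = (16, 16)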